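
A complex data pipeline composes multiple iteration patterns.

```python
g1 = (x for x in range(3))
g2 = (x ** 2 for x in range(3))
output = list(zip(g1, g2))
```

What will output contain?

Step 1: g1 produces [0, 1, 2].
Step 2: g2 produces [0, 1, 4].
Step 3: zip pairs them: [(0, 0), (1, 1), (2, 4)].
Therefore output = [(0, 0), (1, 1), (2, 4)].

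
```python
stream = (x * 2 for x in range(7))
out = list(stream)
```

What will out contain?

Step 1: For each x in range(7), compute x*2:
  x=0: 0*2 = 0
  x=1: 1*2 = 2
  x=2: 2*2 = 4
  x=3: 3*2 = 6
  x=4: 4*2 = 8
  x=5: 5*2 = 10
  x=6: 6*2 = 12
Therefore out = [0, 2, 4, 6, 8, 10, 12].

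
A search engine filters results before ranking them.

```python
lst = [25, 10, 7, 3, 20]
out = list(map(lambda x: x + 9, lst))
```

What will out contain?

Step 1: Apply lambda x: x + 9 to each element:
  25 -> 34
  10 -> 19
  7 -> 16
  3 -> 12
  20 -> 29
Therefore out = [34, 19, 16, 12, 29].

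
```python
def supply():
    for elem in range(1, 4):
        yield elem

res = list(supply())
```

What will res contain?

Step 1: The generator yields each value from range(1, 4).
Step 2: list() consumes all yields: [1, 2, 3].
Therefore res = [1, 2, 3].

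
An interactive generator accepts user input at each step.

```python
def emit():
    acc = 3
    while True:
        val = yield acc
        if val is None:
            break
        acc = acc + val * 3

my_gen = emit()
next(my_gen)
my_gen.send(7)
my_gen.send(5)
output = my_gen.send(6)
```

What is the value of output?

Step 1: next() -> yield acc=3.
Step 2: send(7) -> val=7, acc = 3 + 7*3 = 24, yield 24.
Step 3: send(5) -> val=5, acc = 24 + 5*3 = 39, yield 39.
Step 4: send(6) -> val=6, acc = 39 + 6*3 = 57, yield 57.
Therefore output = 57.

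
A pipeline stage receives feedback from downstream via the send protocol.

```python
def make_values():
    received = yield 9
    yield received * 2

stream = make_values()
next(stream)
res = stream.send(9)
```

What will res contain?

Step 1: next(stream) advances to first yield, producing 9.
Step 2: send(9) resumes, received = 9.
Step 3: yield received * 2 = 9 * 2 = 18.
Therefore res = 18.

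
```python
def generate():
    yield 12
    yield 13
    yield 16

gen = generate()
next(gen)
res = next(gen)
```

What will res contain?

Step 1: generate() creates a generator.
Step 2: next(gen) yields 12 (consumed and discarded).
Step 3: next(gen) yields 13, assigned to res.
Therefore res = 13.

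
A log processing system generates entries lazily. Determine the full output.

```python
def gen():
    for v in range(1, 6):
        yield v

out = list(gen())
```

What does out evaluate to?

Step 1: The generator yields each value from range(1, 6).
Step 2: list() consumes all yields: [1, 2, 3, 4, 5].
Therefore out = [1, 2, 3, 4, 5].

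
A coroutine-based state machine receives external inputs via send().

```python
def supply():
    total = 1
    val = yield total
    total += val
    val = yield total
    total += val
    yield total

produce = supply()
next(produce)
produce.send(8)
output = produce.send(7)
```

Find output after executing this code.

Step 1: next() -> yield total=1.
Step 2: send(8) -> val=8, total = 1+8 = 9, yield 9.
Step 3: send(7) -> val=7, total = 9+7 = 16, yield 16.
Therefore output = 16.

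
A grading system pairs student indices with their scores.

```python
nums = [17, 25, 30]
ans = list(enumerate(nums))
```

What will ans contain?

Step 1: enumerate pairs each element with its index:
  (0, 17)
  (1, 25)
  (2, 30)
Therefore ans = [(0, 17), (1, 25), (2, 30)].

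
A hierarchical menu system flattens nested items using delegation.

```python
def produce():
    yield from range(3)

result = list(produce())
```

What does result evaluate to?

Step 1: yield from delegates to the iterable, yielding each element.
Step 2: Collected values: [0, 1, 2].
Therefore result = [0, 1, 2].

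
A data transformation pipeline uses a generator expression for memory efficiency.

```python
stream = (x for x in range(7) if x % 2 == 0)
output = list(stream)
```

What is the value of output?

Step 1: Filter range(7) keeping only even values:
  x=0: even, included
  x=1: odd, excluded
  x=2: even, included
  x=3: odd, excluded
  x=4: even, included
  x=5: odd, excluded
  x=6: even, included
Therefore output = [0, 2, 4, 6].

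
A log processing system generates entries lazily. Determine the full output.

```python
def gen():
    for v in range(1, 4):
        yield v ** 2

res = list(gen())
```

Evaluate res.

Step 1: For each v in range(1, 4), yield v**2:
  v=1: yield 1**2 = 1
  v=2: yield 2**2 = 4
  v=3: yield 3**2 = 9
Therefore res = [1, 4, 9].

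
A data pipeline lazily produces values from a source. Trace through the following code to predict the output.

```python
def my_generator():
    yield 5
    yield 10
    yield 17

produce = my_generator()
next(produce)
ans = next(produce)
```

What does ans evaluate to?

Step 1: my_generator() creates a generator.
Step 2: next(produce) yields 5 (consumed and discarded).
Step 3: next(produce) yields 10, assigned to ans.
Therefore ans = 10.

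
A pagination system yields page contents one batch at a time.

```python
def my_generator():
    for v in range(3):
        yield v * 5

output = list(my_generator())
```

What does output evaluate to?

Step 1: For each v in range(3), yield v * 5:
  v=0: yield 0 * 5 = 0
  v=1: yield 1 * 5 = 5
  v=2: yield 2 * 5 = 10
Therefore output = [0, 5, 10].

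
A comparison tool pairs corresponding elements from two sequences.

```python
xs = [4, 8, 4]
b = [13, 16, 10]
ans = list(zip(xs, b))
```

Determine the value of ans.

Step 1: zip pairs elements at same index:
  Index 0: (4, 13)
  Index 1: (8, 16)
  Index 2: (4, 10)
Therefore ans = [(4, 13), (8, 16), (4, 10)].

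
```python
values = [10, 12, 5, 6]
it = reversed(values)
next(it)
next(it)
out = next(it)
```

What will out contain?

Step 1: reversed([10, 12, 5, 6]) gives iterator: [6, 5, 12, 10].
Step 2: First next() = 6, second next() = 5.
Step 3: Third next() = 12.
Therefore out = 12.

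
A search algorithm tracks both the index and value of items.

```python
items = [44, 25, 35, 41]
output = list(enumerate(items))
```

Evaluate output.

Step 1: enumerate pairs each element with its index:
  (0, 44)
  (1, 25)
  (2, 35)
  (3, 41)
Therefore output = [(0, 44), (1, 25), (2, 35), (3, 41)].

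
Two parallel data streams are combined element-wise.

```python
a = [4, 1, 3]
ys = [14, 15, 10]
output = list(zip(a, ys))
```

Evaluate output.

Step 1: zip pairs elements at same index:
  Index 0: (4, 14)
  Index 1: (1, 15)
  Index 2: (3, 10)
Therefore output = [(4, 14), (1, 15), (3, 10)].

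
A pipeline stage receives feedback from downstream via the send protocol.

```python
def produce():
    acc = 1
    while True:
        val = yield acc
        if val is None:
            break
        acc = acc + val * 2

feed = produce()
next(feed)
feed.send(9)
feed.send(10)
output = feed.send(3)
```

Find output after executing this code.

Step 1: next() -> yield acc=1.
Step 2: send(9) -> val=9, acc = 1 + 9*2 = 19, yield 19.
Step 3: send(10) -> val=10, acc = 19 + 10*2 = 39, yield 39.
Step 4: send(3) -> val=3, acc = 39 + 3*2 = 45, yield 45.
Therefore output = 45.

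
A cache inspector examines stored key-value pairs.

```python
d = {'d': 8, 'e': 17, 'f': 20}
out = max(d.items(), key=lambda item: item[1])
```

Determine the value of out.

Step 1: Find item with maximum value:
  ('d', 8)
  ('e', 17)
  ('f', 20)
Step 2: Maximum value is 20 at key 'f'.
Therefore out = ('f', 20).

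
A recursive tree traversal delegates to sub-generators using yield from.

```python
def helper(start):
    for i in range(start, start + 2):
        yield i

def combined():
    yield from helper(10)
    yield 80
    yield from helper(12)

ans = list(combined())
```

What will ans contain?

Step 1: combined() delegates to helper(10):
  yield 10
  yield 11
Step 2: yield 80
Step 3: Delegates to helper(12):
  yield 12
  yield 13
Therefore ans = [10, 11, 80, 12, 13].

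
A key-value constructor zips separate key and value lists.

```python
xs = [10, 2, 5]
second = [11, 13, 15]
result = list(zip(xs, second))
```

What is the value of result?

Step 1: zip pairs elements at same index:
  Index 0: (10, 11)
  Index 1: (2, 13)
  Index 2: (5, 15)
Therefore result = [(10, 11), (2, 13), (5, 15)].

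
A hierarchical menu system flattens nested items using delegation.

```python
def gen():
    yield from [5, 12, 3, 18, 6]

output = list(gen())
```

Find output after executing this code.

Step 1: yield from delegates to the iterable, yielding each element.
Step 2: Collected values: [5, 12, 3, 18, 6].
Therefore output = [5, 12, 3, 18, 6].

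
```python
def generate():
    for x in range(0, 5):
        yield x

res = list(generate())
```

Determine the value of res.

Step 1: The generator yields each value from range(0, 5).
Step 2: list() consumes all yields: [0, 1, 2, 3, 4].
Therefore res = [0, 1, 2, 3, 4].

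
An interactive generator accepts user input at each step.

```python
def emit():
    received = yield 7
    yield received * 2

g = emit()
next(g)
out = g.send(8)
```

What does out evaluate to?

Step 1: next(g) advances to first yield, producing 7.
Step 2: send(8) resumes, received = 8.
Step 3: yield received * 2 = 8 * 2 = 16.
Therefore out = 16.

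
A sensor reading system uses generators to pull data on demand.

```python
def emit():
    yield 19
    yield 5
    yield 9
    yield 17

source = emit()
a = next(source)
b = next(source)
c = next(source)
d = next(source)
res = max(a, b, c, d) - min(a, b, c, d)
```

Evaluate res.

Step 1: Create generator and consume all values:
  a = next(source) = 19
  b = next(source) = 5
  c = next(source) = 9
  d = next(source) = 17
Step 2: max = 19, min = 5, res = 19 - 5 = 14.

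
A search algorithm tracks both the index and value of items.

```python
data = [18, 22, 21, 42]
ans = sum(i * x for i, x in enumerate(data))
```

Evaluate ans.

Step 1: Compute i * x for each (i, x) in enumerate([18, 22, 21, 42]):
  i=0, x=18: 0*18 = 0
  i=1, x=22: 1*22 = 22
  i=2, x=21: 2*21 = 42
  i=3, x=42: 3*42 = 126
Step 2: sum = 0 + 22 + 42 + 126 = 190.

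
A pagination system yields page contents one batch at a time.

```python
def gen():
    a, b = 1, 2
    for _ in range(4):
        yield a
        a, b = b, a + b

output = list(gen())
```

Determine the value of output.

Step 1: Fibonacci-like sequence starting with a=1, b=2:
  Iteration 1: yield a=1, then a,b = 2,3
  Iteration 2: yield a=2, then a,b = 3,5
  Iteration 3: yield a=3, then a,b = 5,8
  Iteration 4: yield a=5, then a,b = 8,13
Therefore output = [1, 2, 3, 5].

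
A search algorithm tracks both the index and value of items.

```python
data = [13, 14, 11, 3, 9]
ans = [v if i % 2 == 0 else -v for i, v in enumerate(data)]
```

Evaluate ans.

Step 1: For each (i, v), keep v if i is even, negate if odd:
  i=0 (even): keep 13
  i=1 (odd): negate to -14
  i=2 (even): keep 11
  i=3 (odd): negate to -3
  i=4 (even): keep 9
Therefore ans = [13, -14, 11, -3, 9].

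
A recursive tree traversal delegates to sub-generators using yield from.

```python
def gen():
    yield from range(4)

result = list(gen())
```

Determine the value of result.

Step 1: yield from delegates to the iterable, yielding each element.
Step 2: Collected values: [0, 1, 2, 3].
Therefore result = [0, 1, 2, 3].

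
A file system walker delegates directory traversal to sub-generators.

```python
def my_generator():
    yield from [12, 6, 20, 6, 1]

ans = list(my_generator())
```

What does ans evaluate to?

Step 1: yield from delegates to the iterable, yielding each element.
Step 2: Collected values: [12, 6, 20, 6, 1].
Therefore ans = [12, 6, 20, 6, 1].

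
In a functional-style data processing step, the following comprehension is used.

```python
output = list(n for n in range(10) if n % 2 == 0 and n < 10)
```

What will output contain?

Step 1: Filter range(10) where n % 2 == 0 and n < 10:
  n=0: both conditions met, included
  n=1: excluded (1 % 2 != 0)
  n=2: both conditions met, included
  n=3: excluded (3 % 2 != 0)
  n=4: both conditions met, included
  n=5: excluded (5 % 2 != 0)
  n=6: both conditions met, included
  n=7: excluded (7 % 2 != 0)
  n=8: both conditions met, included
  n=9: excluded (9 % 2 != 0)
Therefore output = [0, 2, 4, 6, 8].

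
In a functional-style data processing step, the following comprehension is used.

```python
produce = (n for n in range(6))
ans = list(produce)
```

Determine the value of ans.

Step 1: Generator expression iterates range(6): [0, 1, 2, 3, 4, 5].
Step 2: list() collects all values.
Therefore ans = [0, 1, 2, 3, 4, 5].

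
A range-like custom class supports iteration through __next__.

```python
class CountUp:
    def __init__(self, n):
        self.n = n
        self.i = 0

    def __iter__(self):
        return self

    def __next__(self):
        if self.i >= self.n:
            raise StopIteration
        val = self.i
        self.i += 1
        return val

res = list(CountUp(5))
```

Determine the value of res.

Step 1: CountUp(5) creates an iterator counting 0 to 4.
Step 2: list() consumes all values: [0, 1, 2, 3, 4].
Therefore res = [0, 1, 2, 3, 4].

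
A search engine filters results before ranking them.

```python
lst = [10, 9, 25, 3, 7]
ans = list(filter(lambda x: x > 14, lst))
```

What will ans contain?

Step 1: Filter elements > 14:
  10: removed
  9: removed
  25: kept
  3: removed
  7: removed
Therefore ans = [25].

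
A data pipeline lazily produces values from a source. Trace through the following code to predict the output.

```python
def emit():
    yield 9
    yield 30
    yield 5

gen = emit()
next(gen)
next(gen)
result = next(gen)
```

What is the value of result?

Step 1: emit() creates a generator.
Step 2: next(gen) yields 9 (consumed and discarded).
Step 3: next(gen) yields 30 (consumed and discarded).
Step 4: next(gen) yields 5, assigned to result.
Therefore result = 5.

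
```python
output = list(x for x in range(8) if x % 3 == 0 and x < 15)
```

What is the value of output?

Step 1: Filter range(8) where x % 3 == 0 and x < 15:
  x=0: both conditions met, included
  x=1: excluded (1 % 3 != 0)
  x=2: excluded (2 % 3 != 0)
  x=3: both conditions met, included
  x=4: excluded (4 % 3 != 0)
  x=5: excluded (5 % 3 != 0)
  x=6: both conditions met, included
  x=7: excluded (7 % 3 != 0)
Therefore output = [0, 3, 6].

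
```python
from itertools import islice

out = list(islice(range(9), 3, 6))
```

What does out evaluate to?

Step 1: islice(range(9), 3, 6) takes elements at indices [3, 6).
Step 2: Elements: [3, 4, 5].
Therefore out = [3, 4, 5].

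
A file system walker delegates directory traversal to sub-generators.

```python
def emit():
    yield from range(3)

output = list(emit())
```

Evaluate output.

Step 1: yield from delegates to the iterable, yielding each element.
Step 2: Collected values: [0, 1, 2].
Therefore output = [0, 1, 2].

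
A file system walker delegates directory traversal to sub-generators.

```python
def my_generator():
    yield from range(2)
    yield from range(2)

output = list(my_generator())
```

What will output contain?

Step 1: Trace yields in order:
  yield 0
  yield 1
  yield 0
  yield 1
Therefore output = [0, 1, 0, 1].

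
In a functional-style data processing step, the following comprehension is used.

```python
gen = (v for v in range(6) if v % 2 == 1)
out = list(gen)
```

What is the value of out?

Step 1: Filter range(6) keeping only odd values:
  v=0: even, excluded
  v=1: odd, included
  v=2: even, excluded
  v=3: odd, included
  v=4: even, excluded
  v=5: odd, included
Therefore out = [1, 3, 5].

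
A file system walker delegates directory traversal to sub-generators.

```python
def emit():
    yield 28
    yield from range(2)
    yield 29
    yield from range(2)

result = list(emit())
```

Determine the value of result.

Step 1: Trace yields in order:
  yield 28
  yield 0
  yield 1
  yield 29
  yield 0
  yield 1
Therefore result = [28, 0, 1, 29, 0, 1].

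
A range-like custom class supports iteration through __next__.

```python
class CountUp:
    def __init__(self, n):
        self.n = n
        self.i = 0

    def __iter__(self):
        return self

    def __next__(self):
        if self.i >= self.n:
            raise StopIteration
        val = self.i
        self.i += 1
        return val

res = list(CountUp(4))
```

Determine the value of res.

Step 1: CountUp(4) creates an iterator counting 0 to 3.
Step 2: list() consumes all values: [0, 1, 2, 3].
Therefore res = [0, 1, 2, 3].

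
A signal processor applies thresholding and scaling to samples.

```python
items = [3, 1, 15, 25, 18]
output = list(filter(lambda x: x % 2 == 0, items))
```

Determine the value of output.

Step 1: Filter elements divisible by 2:
  3 % 2 = 1: removed
  1 % 2 = 1: removed
  15 % 2 = 1: removed
  25 % 2 = 1: removed
  18 % 2 = 0: kept
Therefore output = [18].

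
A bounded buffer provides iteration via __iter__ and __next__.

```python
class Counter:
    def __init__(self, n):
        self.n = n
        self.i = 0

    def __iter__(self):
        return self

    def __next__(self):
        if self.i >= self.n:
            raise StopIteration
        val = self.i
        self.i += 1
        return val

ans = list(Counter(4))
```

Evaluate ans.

Step 1: Counter(4) creates an iterator counting 0 to 3.
Step 2: list() consumes all values: [0, 1, 2, 3].
Therefore ans = [0, 1, 2, 3].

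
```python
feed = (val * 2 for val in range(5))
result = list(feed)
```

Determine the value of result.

Step 1: For each val in range(5), compute val*2:
  val=0: 0*2 = 0
  val=1: 1*2 = 2
  val=2: 2*2 = 4
  val=3: 3*2 = 6
  val=4: 4*2 = 8
Therefore result = [0, 2, 4, 6, 8].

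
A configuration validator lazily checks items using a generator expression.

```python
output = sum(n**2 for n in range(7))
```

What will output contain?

Step 1: Compute n**2 for each n in range(7):
  n=0: 0**2 = 0
  n=1: 1**2 = 1
  n=2: 2**2 = 4
  n=3: 3**2 = 9
  n=4: 4**2 = 16
  n=5: 5**2 = 25
  n=6: 6**2 = 36
Step 2: sum = 0 + 1 + 4 + 9 + 16 + 25 + 36 = 91.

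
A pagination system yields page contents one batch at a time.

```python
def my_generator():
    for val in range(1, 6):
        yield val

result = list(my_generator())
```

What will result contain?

Step 1: The generator yields each value from range(1, 6).
Step 2: list() consumes all yields: [1, 2, 3, 4, 5].
Therefore result = [1, 2, 3, 4, 5].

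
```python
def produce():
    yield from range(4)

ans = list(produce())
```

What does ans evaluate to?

Step 1: yield from delegates to the iterable, yielding each element.
Step 2: Collected values: [0, 1, 2, 3].
Therefore ans = [0, 1, 2, 3].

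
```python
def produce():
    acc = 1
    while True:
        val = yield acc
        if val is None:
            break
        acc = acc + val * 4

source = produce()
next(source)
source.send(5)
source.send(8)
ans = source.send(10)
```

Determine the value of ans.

Step 1: next() -> yield acc=1.
Step 2: send(5) -> val=5, acc = 1 + 5*4 = 21, yield 21.
Step 3: send(8) -> val=8, acc = 21 + 8*4 = 53, yield 53.
Step 4: send(10) -> val=10, acc = 53 + 10*4 = 93, yield 93.
Therefore ans = 93.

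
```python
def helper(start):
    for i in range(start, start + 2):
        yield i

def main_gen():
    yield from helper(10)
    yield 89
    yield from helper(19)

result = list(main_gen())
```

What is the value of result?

Step 1: main_gen() delegates to helper(10):
  yield 10
  yield 11
Step 2: yield 89
Step 3: Delegates to helper(19):
  yield 19
  yield 20
Therefore result = [10, 11, 89, 19, 20].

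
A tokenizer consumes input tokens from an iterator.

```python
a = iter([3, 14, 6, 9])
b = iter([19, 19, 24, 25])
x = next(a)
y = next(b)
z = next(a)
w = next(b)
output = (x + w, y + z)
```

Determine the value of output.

Step 1: a iterates [3, 14, 6, 9], b iterates [19, 19, 24, 25].
Step 2: x = next(a) = 3, y = next(b) = 19.
Step 3: z = next(a) = 14, w = next(b) = 19.
Step 4: output = (3 + 19, 19 + 14) = (22, 33).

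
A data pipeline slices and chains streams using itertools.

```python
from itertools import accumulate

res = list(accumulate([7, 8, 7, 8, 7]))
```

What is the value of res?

Step 1: accumulate computes running sums:
  + 7 = 7
  + 8 = 15
  + 7 = 22
  + 8 = 30
  + 7 = 37
Therefore res = [7, 15, 22, 30, 37].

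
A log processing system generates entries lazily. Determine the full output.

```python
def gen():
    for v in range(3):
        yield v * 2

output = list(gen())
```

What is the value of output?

Step 1: For each v in range(3), yield v * 2:
  v=0: yield 0 * 2 = 0
  v=1: yield 1 * 2 = 2
  v=2: yield 2 * 2 = 4
Therefore output = [0, 2, 4].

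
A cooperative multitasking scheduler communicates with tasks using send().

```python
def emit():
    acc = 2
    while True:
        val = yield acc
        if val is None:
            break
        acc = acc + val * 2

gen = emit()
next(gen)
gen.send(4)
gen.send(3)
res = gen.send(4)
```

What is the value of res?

Step 1: next() -> yield acc=2.
Step 2: send(4) -> val=4, acc = 2 + 4*2 = 10, yield 10.
Step 3: send(3) -> val=3, acc = 10 + 3*2 = 16, yield 16.
Step 4: send(4) -> val=4, acc = 16 + 4*2 = 24, yield 24.
Therefore res = 24.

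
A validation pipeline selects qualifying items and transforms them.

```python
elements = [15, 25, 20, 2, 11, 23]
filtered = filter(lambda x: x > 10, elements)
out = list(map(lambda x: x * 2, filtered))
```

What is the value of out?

Step 1: Filter elements for elements > 10:
  15: kept
  25: kept
  20: kept
  2: removed
  11: kept
  23: kept
Step 2: Map x * 2 on filtered [15, 25, 20, 11, 23]:
  15 -> 30
  25 -> 50
  20 -> 40
  11 -> 22
  23 -> 46
Therefore out = [30, 50, 40, 22, 46].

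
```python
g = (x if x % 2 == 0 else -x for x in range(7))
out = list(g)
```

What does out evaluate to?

Step 1: For each x in range(7), yield x if even, else -x:
  x=0: even, yield 0
  x=1: odd, yield -1
  x=2: even, yield 2
  x=3: odd, yield -3
  x=4: even, yield 4
  x=5: odd, yield -5
  x=6: even, yield 6
Therefore out = [0, -1, 2, -3, 4, -5, 6].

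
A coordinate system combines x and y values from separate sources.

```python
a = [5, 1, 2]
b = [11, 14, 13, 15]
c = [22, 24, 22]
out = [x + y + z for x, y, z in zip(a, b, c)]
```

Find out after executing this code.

Step 1: zip three lists (truncates to shortest, len=3):
  5 + 11 + 22 = 38
  1 + 14 + 24 = 39
  2 + 13 + 22 = 37
Therefore out = [38, 39, 37].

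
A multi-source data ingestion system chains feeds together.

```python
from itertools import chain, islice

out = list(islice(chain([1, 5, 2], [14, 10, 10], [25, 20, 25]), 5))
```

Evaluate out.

Step 1: chain([1, 5, 2], [14, 10, 10], [25, 20, 25]) = [1, 5, 2, 14, 10, 10, 25, 20, 25].
Step 2: islice takes first 5 elements: [1, 5, 2, 14, 10].
Therefore out = [1, 5, 2, 14, 10].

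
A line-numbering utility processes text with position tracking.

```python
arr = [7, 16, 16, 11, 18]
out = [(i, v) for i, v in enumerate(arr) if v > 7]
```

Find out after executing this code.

Step 1: Filter enumerate([7, 16, 16, 11, 18]) keeping v > 7:
  (0, 7): 7 <= 7, excluded
  (1, 16): 16 > 7, included
  (2, 16): 16 > 7, included
  (3, 11): 11 > 7, included
  (4, 18): 18 > 7, included
Therefore out = [(1, 16), (2, 16), (3, 11), (4, 18)].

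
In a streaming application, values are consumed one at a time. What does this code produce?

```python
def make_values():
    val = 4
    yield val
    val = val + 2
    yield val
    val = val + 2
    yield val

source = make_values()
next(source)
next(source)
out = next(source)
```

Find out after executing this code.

Step 1: Trace through generator execution:
  Yield 1: val starts at 4, yield 4
  Yield 2: val = 4 + 2 = 6, yield 6
  Yield 3: val = 6 + 2 = 8, yield 8
Step 2: First next() gets 4, second next() gets the second value, third next() yields 8.
Therefore out = 8.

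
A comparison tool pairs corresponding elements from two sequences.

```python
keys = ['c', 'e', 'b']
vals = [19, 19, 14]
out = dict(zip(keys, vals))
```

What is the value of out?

Step 1: zip pairs keys with values:
  'c' -> 19
  'e' -> 19
  'b' -> 14
Therefore out = {'c': 19, 'e': 19, 'b': 14}.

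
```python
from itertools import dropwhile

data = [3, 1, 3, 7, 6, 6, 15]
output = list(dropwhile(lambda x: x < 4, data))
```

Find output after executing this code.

Step 1: dropwhile drops elements while < 4:
  3 < 4: dropped
  1 < 4: dropped
  3 < 4: dropped
  7: kept (dropping stopped)
Step 2: Remaining elements kept regardless of condition.
Therefore output = [7, 6, 6, 15].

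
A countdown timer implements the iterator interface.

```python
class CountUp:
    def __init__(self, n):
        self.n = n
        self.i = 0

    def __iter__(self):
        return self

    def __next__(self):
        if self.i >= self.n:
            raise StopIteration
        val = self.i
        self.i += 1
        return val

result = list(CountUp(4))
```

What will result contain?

Step 1: CountUp(4) creates an iterator counting 0 to 3.
Step 2: list() consumes all values: [0, 1, 2, 3].
Therefore result = [0, 1, 2, 3].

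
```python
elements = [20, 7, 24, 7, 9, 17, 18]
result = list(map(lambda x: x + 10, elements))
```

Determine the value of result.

Step 1: Apply lambda x: x + 10 to each element:
  20 -> 30
  7 -> 17
  24 -> 34
  7 -> 17
  9 -> 19
  17 -> 27
  18 -> 28
Therefore result = [30, 17, 34, 17, 19, 27, 28].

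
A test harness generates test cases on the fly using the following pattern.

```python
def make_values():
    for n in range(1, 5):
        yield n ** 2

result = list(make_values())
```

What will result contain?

Step 1: For each n in range(1, 5), yield n**2:
  n=1: yield 1**2 = 1
  n=2: yield 2**2 = 4
  n=3: yield 3**2 = 9
  n=4: yield 4**2 = 16
Therefore result = [1, 4, 9, 16].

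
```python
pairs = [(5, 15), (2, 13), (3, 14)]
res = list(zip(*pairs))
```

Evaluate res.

Step 1: zip(*pairs) transposes: unzips [(5, 15), (2, 13), (3, 14)] into separate sequences.
Step 2: First elements: (5, 2, 3), second elements: (15, 13, 14).
Therefore res = [(5, 2, 3), (15, 13, 14)].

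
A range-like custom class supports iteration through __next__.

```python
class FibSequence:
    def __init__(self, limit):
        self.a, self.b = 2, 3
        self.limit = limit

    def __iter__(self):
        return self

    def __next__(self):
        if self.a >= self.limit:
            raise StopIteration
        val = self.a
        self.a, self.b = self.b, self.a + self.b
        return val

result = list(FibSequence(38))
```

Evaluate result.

Step 1: Fibonacci-like sequence (a=2, b=3) until >= 38:
  Yield 2, then a,b = 3,5
  Yield 3, then a,b = 5,8
  Yield 5, then a,b = 8,13
  Yield 8, then a,b = 13,21
  Yield 13, then a,b = 21,34
  Yield 21, then a,b = 34,55
  Yield 34, then a,b = 55,89
Step 2: 55 >= 38, stop.
Therefore result = [2, 3, 5, 8, 13, 21, 34].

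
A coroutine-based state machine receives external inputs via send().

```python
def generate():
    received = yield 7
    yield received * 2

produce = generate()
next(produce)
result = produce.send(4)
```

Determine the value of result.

Step 1: next(produce) advances to first yield, producing 7.
Step 2: send(4) resumes, received = 4.
Step 3: yield received * 2 = 4 * 2 = 8.
Therefore result = 8.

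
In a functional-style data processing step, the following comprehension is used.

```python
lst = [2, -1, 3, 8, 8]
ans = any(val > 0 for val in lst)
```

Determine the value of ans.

Step 1: Check val > 0 for each element in [2, -1, 3, 8, 8]:
  2 > 0: True
  -1 > 0: False
  3 > 0: True
  8 > 0: True
  8 > 0: True
Step 2: any() returns True.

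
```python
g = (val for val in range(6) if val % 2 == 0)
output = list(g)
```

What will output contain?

Step 1: Filter range(6) keeping only even values:
  val=0: even, included
  val=1: odd, excluded
  val=2: even, included
  val=3: odd, excluded
  val=4: even, included
  val=5: odd, excluded
Therefore output = [0, 2, 4].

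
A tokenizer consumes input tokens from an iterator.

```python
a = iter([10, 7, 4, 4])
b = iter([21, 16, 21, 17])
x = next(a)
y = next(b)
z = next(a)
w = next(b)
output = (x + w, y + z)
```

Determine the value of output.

Step 1: a iterates [10, 7, 4, 4], b iterates [21, 16, 21, 17].
Step 2: x = next(a) = 10, y = next(b) = 21.
Step 3: z = next(a) = 7, w = next(b) = 16.
Step 4: output = (10 + 16, 21 + 7) = (26, 28).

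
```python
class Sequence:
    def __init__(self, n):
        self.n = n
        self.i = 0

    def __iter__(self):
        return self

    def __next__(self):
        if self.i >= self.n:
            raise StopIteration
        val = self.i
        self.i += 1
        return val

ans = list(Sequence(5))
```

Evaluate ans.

Step 1: Sequence(5) creates an iterator counting 0 to 4.
Step 2: list() consumes all values: [0, 1, 2, 3, 4].
Therefore ans = [0, 1, 2, 3, 4].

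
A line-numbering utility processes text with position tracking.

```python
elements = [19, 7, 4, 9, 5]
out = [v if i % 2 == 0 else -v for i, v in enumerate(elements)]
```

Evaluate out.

Step 1: For each (i, v), keep v if i is even, negate if odd:
  i=0 (even): keep 19
  i=1 (odd): negate to -7
  i=2 (even): keep 4
  i=3 (odd): negate to -9
  i=4 (even): keep 5
Therefore out = [19, -7, 4, -9, 5].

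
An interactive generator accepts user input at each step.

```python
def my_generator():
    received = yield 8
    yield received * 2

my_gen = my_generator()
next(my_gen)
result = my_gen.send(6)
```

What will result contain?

Step 1: next(my_gen) advances to first yield, producing 8.
Step 2: send(6) resumes, received = 6.
Step 3: yield received * 2 = 6 * 2 = 12.
Therefore result = 12.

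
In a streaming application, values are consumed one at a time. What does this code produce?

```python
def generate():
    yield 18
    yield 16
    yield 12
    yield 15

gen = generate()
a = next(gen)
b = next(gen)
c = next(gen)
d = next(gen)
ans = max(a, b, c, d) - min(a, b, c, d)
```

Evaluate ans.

Step 1: Create generator and consume all values:
  a = next(gen) = 18
  b = next(gen) = 16
  c = next(gen) = 12
  d = next(gen) = 15
Step 2: max = 18, min = 12, ans = 18 - 12 = 6.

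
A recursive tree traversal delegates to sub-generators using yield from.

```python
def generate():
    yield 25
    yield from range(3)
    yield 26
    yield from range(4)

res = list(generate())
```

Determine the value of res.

Step 1: Trace yields in order:
  yield 25
  yield 0
  yield 1
  yield 2
  yield 26
  yield 0
  yield 1
  yield 2
  yield 3
Therefore res = [25, 0, 1, 2, 26, 0, 1, 2, 3].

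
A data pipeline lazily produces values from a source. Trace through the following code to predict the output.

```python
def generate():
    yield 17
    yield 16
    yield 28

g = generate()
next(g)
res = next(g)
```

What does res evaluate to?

Step 1: generate() creates a generator.
Step 2: next(g) yields 17 (consumed and discarded).
Step 3: next(g) yields 16, assigned to res.
Therefore res = 16.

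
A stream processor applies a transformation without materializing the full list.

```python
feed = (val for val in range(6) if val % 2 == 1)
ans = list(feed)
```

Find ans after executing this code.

Step 1: Filter range(6) keeping only odd values:
  val=0: even, excluded
  val=1: odd, included
  val=2: even, excluded
  val=3: odd, included
  val=4: even, excluded
  val=5: odd, included
Therefore ans = [1, 3, 5].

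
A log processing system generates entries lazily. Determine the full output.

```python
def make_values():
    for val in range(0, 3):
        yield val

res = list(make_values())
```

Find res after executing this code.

Step 1: The generator yields each value from range(0, 3).
Step 2: list() consumes all yields: [0, 1, 2].
Therefore res = [0, 1, 2].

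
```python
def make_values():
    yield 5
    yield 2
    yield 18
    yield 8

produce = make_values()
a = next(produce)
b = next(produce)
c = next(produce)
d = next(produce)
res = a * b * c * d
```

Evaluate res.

Step 1: Create generator and consume all values:
  a = next(produce) = 5
  b = next(produce) = 2
  c = next(produce) = 18
  d = next(produce) = 8
Step 2: res = 5 * 2 * 18 * 8 = 1440.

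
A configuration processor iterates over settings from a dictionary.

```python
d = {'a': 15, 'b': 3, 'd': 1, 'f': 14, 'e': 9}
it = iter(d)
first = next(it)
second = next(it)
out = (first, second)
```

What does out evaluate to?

Step 1: iter(d) iterates over keys: ['a', 'b', 'd', 'f', 'e'].
Step 2: first = next(it) = 'a', second = next(it) = 'b'.
Therefore out = ('a', 'b').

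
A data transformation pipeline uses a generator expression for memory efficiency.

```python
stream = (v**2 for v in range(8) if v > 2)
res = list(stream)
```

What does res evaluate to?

Step 1: For range(8), keep v > 2, then square:
  v=0: 0 <= 2, excluded
  v=1: 1 <= 2, excluded
  v=2: 2 <= 2, excluded
  v=3: 3 > 2, yield 3**2 = 9
  v=4: 4 > 2, yield 4**2 = 16
  v=5: 5 > 2, yield 5**2 = 25
  v=6: 6 > 2, yield 6**2 = 36
  v=7: 7 > 2, yield 7**2 = 49
Therefore res = [9, 16, 25, 36, 49].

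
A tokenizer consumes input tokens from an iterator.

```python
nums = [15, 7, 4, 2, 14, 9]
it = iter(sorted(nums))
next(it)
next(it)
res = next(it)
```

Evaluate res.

Step 1: sorted([15, 7, 4, 2, 14, 9]) = [2, 4, 7, 9, 14, 15].
Step 2: Create iterator and skip 2 elements.
Step 3: next() returns 7.
Therefore res = 7.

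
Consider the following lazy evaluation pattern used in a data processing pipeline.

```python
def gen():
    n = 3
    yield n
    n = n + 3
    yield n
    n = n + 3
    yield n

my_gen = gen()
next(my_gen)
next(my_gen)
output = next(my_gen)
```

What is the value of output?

Step 1: Trace through generator execution:
  Yield 1: n starts at 3, yield 3
  Yield 2: n = 3 + 3 = 6, yield 6
  Yield 3: n = 6 + 3 = 9, yield 9
Step 2: First next() gets 3, second next() gets the second value, third next() yields 9.
Therefore output = 9.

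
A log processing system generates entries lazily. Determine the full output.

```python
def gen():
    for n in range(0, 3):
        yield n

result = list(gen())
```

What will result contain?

Step 1: The generator yields each value from range(0, 3).
Step 2: list() consumes all yields: [0, 1, 2].
Therefore result = [0, 1, 2].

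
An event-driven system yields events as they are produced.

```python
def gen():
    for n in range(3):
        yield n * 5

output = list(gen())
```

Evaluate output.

Step 1: For each n in range(3), yield n * 5:
  n=0: yield 0 * 5 = 0
  n=1: yield 1 * 5 = 5
  n=2: yield 2 * 5 = 10
Therefore output = [0, 5, 10].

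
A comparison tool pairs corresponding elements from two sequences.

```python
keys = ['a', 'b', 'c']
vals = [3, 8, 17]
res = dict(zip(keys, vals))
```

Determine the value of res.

Step 1: zip pairs keys with values:
  'a' -> 3
  'b' -> 8
  'c' -> 17
Therefore res = {'a': 3, 'b': 8, 'c': 17}.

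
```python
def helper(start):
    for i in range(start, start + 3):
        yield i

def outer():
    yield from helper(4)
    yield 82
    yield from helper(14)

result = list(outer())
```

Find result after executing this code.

Step 1: outer() delegates to helper(4):
  yield 4
  yield 5
  yield 6
Step 2: yield 82
Step 3: Delegates to helper(14):
  yield 14
  yield 15
  yield 16
Therefore result = [4, 5, 6, 82, 14, 15, 16].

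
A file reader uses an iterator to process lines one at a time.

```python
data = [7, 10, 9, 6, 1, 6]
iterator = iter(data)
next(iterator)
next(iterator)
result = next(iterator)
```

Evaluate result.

Step 1: Create iterator over [7, 10, 9, 6, 1, 6].
Step 2: next() consumes 7.
Step 3: next() consumes 10.
Step 4: next() returns 9.
Therefore result = 9.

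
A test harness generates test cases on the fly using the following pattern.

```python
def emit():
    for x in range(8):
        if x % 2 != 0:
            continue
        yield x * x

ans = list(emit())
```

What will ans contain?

Step 1: Only yield x**2 when x is divisible by 2:
  x=0: 0 % 2 == 0, yield 0**2 = 0
  x=2: 2 % 2 == 0, yield 2**2 = 4
  x=4: 4 % 2 == 0, yield 4**2 = 16
  x=6: 6 % 2 == 0, yield 6**2 = 36
Therefore ans = [0, 4, 16, 36].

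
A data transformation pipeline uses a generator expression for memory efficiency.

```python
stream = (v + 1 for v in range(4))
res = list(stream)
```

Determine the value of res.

Step 1: For each v in range(4), compute v+1:
  v=0: 0+1 = 1
  v=1: 1+1 = 2
  v=2: 2+1 = 3
  v=3: 3+1 = 4
Therefore res = [1, 2, 3, 4].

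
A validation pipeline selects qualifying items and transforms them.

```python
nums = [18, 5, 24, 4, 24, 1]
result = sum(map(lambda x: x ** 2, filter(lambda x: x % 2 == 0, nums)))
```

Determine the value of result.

Step 1: Filter even numbers from [18, 5, 24, 4, 24, 1]: [18, 24, 4, 24]
Step 2: Square each: [324, 576, 16, 576]
Step 3: Sum = 1492.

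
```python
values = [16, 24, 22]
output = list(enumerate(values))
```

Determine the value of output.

Step 1: enumerate pairs each element with its index:
  (0, 16)
  (1, 24)
  (2, 22)
Therefore output = [(0, 16), (1, 24), (2, 22)].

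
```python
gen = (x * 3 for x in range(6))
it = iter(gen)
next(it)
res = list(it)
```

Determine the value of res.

Step 1: Generator produces [0, 3, 6, 9, 12, 15].
Step 2: next(it) consumes first element (0).
Step 3: list(it) collects remaining: [3, 6, 9, 12, 15].
Therefore res = [3, 6, 9, 12, 15].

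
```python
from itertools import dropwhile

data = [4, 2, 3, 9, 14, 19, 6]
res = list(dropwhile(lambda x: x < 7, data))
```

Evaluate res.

Step 1: dropwhile drops elements while < 7:
  4 < 7: dropped
  2 < 7: dropped
  3 < 7: dropped
  9: kept (dropping stopped)
Step 2: Remaining elements kept regardless of condition.
Therefore res = [9, 14, 19, 6].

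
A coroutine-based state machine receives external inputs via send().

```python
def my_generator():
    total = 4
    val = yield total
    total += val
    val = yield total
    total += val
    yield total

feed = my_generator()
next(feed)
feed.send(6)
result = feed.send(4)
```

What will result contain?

Step 1: next() -> yield total=4.
Step 2: send(6) -> val=6, total = 4+6 = 10, yield 10.
Step 3: send(4) -> val=4, total = 10+4 = 14, yield 14.
Therefore result = 14.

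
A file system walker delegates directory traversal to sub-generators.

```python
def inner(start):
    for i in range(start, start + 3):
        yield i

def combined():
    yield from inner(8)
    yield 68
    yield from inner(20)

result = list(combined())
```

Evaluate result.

Step 1: combined() delegates to inner(8):
  yield 8
  yield 9
  yield 10
Step 2: yield 68
Step 3: Delegates to inner(20):
  yield 20
  yield 21
  yield 22
Therefore result = [8, 9, 10, 68, 20, 21, 22].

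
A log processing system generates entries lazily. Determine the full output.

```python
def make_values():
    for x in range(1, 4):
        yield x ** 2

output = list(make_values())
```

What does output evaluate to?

Step 1: For each x in range(1, 4), yield x**2:
  x=1: yield 1**2 = 1
  x=2: yield 2**2 = 4
  x=3: yield 3**2 = 9
Therefore output = [1, 4, 9].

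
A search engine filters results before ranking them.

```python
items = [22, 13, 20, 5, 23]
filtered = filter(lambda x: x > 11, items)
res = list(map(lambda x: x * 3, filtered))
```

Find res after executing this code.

Step 1: Filter items for elements > 11:
  22: kept
  13: kept
  20: kept
  5: removed
  23: kept
Step 2: Map x * 3 on filtered [22, 13, 20, 23]:
  22 -> 66
  13 -> 39
  20 -> 60
  23 -> 69
Therefore res = [66, 39, 60, 69].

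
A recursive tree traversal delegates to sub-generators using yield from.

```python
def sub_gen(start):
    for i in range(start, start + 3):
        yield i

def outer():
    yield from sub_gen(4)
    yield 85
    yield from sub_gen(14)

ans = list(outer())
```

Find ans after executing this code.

Step 1: outer() delegates to sub_gen(4):
  yield 4
  yield 5
  yield 6
Step 2: yield 85
Step 3: Delegates to sub_gen(14):
  yield 14
  yield 15
  yield 16
Therefore ans = [4, 5, 6, 85, 14, 15, 16].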